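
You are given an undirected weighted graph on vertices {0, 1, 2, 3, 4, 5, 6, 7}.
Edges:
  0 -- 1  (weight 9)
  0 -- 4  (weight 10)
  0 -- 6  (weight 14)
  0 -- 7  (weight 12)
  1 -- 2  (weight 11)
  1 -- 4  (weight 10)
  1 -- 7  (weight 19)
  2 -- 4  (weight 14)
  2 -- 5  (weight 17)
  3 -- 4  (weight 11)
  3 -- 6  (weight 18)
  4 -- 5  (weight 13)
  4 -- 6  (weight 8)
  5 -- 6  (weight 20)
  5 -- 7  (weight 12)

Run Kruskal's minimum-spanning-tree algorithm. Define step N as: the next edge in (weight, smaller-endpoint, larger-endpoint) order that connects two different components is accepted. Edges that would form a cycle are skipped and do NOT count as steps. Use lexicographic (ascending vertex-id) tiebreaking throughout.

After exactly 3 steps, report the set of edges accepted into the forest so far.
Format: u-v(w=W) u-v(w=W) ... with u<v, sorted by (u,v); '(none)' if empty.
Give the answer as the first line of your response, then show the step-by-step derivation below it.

0-1(w=9) 0-4(w=10) 4-6(w=8)

step 1: add edge 4-6 (w=8); MST = {4-6(w=8)}
step 2: add edge 0-1 (w=9); MST = {0-1(w=9) 4-6(w=8)}
step 3: add edge 0-4 (w=10); MST = {0-1(w=9) 0-4(w=10) 4-6(w=8)}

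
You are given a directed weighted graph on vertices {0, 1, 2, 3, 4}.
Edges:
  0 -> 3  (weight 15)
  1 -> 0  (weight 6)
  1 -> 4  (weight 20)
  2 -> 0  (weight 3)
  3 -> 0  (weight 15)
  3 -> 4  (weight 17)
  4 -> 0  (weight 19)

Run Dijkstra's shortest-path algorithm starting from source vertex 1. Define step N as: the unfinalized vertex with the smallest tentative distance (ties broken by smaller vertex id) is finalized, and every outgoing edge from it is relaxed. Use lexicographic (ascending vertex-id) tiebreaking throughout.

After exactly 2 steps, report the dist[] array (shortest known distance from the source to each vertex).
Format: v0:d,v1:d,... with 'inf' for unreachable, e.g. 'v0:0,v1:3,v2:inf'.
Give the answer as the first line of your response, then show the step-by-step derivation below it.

v0:6,v1:0,v2:inf,v3:21,v4:20

step 1: dist = v0:6,v1:0,v2:inf,v3:inf,v4:20
step 2: dist = v0:6,v1:0,v2:inf,v3:21,v4:20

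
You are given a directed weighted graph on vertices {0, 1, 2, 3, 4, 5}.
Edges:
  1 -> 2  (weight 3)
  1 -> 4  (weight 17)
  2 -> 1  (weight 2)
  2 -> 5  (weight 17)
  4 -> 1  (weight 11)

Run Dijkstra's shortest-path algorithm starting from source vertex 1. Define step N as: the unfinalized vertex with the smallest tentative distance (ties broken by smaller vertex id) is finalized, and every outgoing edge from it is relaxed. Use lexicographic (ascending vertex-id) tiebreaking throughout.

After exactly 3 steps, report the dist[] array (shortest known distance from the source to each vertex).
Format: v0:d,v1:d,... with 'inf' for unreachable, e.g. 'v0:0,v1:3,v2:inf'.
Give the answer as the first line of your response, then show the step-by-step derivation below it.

v0:inf,v1:0,v2:3,v3:inf,v4:17,v5:20

step 1: dist = v0:inf,v1:0,v2:3,v3:inf,v4:17,v5:inf
step 2: dist = v0:inf,v1:0,v2:3,v3:inf,v4:17,v5:20
step 3: dist = v0:inf,v1:0,v2:3,v3:inf,v4:17,v5:20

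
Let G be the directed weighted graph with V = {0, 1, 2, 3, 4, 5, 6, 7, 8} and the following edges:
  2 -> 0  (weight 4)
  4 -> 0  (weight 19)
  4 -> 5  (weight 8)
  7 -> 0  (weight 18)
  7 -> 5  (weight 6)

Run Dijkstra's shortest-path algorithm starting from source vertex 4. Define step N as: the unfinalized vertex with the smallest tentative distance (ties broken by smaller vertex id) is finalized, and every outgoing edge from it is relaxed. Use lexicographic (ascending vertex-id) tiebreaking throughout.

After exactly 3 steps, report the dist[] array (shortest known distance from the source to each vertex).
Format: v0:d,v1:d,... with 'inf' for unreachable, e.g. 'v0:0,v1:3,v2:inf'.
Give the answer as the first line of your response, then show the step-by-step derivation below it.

v0:19,v1:inf,v2:inf,v3:inf,v4:0,v5:8,v6:inf,v7:inf,v8:inf

step 1: dist = v0:19,v1:inf,v2:inf,v3:inf,v4:0,v5:8,v6:inf,v7:inf,v8:inf
step 2: dist = v0:19,v1:inf,v2:inf,v3:inf,v4:0,v5:8,v6:inf,v7:inf,v8:inf
step 3: dist = v0:19,v1:inf,v2:inf,v3:inf,v4:0,v5:8,v6:inf,v7:inf,v8:inf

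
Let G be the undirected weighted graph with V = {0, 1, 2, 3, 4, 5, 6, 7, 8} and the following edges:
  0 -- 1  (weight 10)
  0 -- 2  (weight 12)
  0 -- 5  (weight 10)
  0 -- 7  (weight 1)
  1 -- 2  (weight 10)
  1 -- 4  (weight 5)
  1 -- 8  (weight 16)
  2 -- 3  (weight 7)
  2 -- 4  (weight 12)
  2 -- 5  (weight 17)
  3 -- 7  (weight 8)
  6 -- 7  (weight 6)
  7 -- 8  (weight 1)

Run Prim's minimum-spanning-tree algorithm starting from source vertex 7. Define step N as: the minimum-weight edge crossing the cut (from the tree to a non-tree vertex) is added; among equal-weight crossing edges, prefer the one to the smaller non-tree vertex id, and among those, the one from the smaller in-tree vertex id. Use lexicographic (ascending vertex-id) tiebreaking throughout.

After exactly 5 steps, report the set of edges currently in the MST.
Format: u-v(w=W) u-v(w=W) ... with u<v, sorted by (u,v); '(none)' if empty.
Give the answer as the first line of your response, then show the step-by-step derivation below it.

0-7(w=1) 2-3(w=7) 3-7(w=8) 6-7(w=6) 7-8(w=1)

step 1: add edge 0-7 (w=1); MST = {0-7(w=1)}
step 2: add edge 7-8 (w=1); MST = {0-7(w=1) 7-8(w=1)}
step 3: add edge 6-7 (w=6); MST = {0-7(w=1) 6-7(w=6) 7-8(w=1)}
step 4: add edge 3-7 (w=8); MST = {0-7(w=1) 3-7(w=8) 6-7(w=6) 7-8(w=1)}
step 5: add edge 2-3 (w=7); MST = {0-7(w=1) 2-3(w=7) 3-7(w=8) 6-7(w=6) 7-8(w=1)}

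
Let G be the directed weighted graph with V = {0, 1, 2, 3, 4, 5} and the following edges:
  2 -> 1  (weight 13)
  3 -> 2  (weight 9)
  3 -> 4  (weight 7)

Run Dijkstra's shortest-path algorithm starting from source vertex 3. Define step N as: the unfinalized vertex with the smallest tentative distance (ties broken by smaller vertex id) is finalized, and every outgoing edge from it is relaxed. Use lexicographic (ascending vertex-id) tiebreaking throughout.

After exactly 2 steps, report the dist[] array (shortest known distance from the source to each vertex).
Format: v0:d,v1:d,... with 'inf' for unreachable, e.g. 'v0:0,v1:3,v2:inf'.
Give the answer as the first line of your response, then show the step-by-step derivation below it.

v0:inf,v1:inf,v2:9,v3:0,v4:7,v5:inf

step 1: dist = v0:inf,v1:inf,v2:9,v3:0,v4:7,v5:inf
step 2: dist = v0:inf,v1:inf,v2:9,v3:0,v4:7,v5:inf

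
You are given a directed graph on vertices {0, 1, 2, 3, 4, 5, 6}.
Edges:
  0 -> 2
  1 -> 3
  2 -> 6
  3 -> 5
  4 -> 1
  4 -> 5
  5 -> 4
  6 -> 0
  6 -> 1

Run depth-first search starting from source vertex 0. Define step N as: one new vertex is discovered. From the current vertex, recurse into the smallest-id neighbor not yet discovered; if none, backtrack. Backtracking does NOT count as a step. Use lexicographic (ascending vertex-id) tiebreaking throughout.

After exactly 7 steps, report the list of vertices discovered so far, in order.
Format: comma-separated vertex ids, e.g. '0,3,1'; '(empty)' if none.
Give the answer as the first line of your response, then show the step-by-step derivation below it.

0,2,6,1,3,5,4

step 1: discover 0; path=0; order=0
step 2: discover 2; path=0>2; order=0,2
step 3: discover 6; path=0>2>6; order=0,2,6
step 4: discover 1; path=0>2>6>1; order=0,2,6,1
step 5: discover 3; path=0>2>6>1>3; order=0,2,6,1,3
step 6: discover 5; path=0>2>6>1>3>5; order=0,2,6,1,3,5
step 7: discover 4; path=0>2>6>1>3>5>4; order=0,2,6,1,3,5,4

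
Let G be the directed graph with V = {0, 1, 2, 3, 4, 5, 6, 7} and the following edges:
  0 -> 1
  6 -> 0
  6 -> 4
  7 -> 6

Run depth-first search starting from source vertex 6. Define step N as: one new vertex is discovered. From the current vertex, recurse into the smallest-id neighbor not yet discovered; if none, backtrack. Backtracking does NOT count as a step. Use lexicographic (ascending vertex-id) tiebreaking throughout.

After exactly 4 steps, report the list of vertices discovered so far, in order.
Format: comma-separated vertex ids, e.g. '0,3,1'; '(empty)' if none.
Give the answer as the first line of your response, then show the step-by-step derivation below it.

6,0,1,4

step 1: discover 6; path=6; order=6
step 2: discover 0; path=6>0; order=6,0
step 3: discover 1; path=6>0>1; order=6,0,1
step 4: discover 4; path=6>4; order=6,0,1,4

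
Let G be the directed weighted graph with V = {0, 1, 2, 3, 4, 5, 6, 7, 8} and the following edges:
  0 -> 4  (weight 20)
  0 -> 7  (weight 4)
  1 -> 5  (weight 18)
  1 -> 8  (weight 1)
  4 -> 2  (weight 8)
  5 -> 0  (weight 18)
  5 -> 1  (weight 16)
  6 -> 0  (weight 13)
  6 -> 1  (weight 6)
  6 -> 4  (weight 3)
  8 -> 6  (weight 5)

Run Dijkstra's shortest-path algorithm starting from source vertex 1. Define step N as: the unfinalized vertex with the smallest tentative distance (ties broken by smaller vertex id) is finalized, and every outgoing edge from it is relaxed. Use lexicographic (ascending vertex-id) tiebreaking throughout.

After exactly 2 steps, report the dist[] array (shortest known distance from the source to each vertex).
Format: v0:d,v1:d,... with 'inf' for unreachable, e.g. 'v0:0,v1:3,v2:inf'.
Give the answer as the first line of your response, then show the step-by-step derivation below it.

v0:inf,v1:0,v2:inf,v3:inf,v4:inf,v5:18,v6:6,v7:inf,v8:1

step 1: dist = v0:inf,v1:0,v2:inf,v3:inf,v4:inf,v5:18,v6:inf,v7:inf,v8:1
step 2: dist = v0:inf,v1:0,v2:inf,v3:inf,v4:inf,v5:18,v6:6,v7:inf,v8:1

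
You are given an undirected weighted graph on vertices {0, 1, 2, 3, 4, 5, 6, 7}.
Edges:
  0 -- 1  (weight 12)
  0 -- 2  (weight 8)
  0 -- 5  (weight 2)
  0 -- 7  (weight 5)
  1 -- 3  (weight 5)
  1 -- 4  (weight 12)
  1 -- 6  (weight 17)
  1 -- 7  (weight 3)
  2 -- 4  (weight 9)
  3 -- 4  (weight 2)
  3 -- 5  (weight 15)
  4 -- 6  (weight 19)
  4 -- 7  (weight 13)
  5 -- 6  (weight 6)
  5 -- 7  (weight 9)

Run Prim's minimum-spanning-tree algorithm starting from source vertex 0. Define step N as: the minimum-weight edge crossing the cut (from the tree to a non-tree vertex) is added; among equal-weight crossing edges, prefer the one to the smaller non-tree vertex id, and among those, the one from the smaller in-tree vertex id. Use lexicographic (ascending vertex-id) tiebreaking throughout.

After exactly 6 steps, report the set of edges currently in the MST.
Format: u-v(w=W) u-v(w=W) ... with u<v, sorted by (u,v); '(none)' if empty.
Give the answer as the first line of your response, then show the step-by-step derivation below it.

0-5(w=2) 0-7(w=5) 1-3(w=5) 1-7(w=3) 3-4(w=2) 5-6(w=6)

step 1: add edge 0-5 (w=2); MST = {0-5(w=2)}
step 2: add edge 0-7 (w=5); MST = {0-5(w=2) 0-7(w=5)}
step 3: add edge 1-7 (w=3); MST = {0-5(w=2) 0-7(w=5) 1-7(w=3)}
step 4: add edge 1-3 (w=5); MST = {0-5(w=2) 0-7(w=5) 1-3(w=5) 1-7(w=3)}
step 5: add edge 3-4 (w=2); MST = {0-5(w=2) 0-7(w=5) 1-3(w=5) 1-7(w=3) 3-4(w=2)}
step 6: add edge 5-6 (w=6); MST = {0-5(w=2) 0-7(w=5) 1-3(w=5) 1-7(w=3) 3-4(w=2) 5-6(w=6)}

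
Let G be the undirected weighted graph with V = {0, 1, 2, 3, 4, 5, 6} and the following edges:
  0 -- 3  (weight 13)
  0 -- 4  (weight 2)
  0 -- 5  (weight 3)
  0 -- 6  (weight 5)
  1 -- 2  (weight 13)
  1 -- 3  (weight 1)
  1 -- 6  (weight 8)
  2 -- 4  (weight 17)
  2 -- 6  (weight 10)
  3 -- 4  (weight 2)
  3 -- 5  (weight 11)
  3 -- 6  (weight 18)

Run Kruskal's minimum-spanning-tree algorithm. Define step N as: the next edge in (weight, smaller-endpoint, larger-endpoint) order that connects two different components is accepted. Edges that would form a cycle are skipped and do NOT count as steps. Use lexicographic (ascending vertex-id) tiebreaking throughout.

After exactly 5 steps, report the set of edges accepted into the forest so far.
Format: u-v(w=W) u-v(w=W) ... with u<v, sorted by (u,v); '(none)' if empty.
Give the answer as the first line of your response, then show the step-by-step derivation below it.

0-4(w=2) 0-5(w=3) 0-6(w=5) 1-3(w=1) 3-4(w=2)

step 1: add edge 1-3 (w=1); MST = {1-3(w=1)}
step 2: add edge 0-4 (w=2); MST = {0-4(w=2) 1-3(w=1)}
step 3: add edge 3-4 (w=2); MST = {0-4(w=2) 1-3(w=1) 3-4(w=2)}
step 4: add edge 0-5 (w=3); MST = {0-4(w=2) 0-5(w=3) 1-3(w=1) 3-4(w=2)}
step 5: add edge 0-6 (w=5); MST = {0-4(w=2) 0-5(w=3) 0-6(w=5) 1-3(w=1) 3-4(w=2)}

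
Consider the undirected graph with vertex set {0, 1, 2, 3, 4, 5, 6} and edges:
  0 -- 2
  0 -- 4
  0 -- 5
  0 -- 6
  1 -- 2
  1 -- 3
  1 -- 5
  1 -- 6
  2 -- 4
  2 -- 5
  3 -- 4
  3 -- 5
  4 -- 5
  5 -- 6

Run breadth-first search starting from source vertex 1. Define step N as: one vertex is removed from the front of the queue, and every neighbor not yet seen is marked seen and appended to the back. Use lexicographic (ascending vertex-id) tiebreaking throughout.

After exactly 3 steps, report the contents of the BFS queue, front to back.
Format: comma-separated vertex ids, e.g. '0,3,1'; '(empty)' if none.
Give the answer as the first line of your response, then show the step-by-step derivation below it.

5,6,0,4

step 1: dequeue 1; queue=[2,3,5,6]; order=1
step 2: dequeue 2; queue=[3,5,6,0,4]; order=1,2
step 3: dequeue 3; queue=[5,6,0,4]; order=1,2,3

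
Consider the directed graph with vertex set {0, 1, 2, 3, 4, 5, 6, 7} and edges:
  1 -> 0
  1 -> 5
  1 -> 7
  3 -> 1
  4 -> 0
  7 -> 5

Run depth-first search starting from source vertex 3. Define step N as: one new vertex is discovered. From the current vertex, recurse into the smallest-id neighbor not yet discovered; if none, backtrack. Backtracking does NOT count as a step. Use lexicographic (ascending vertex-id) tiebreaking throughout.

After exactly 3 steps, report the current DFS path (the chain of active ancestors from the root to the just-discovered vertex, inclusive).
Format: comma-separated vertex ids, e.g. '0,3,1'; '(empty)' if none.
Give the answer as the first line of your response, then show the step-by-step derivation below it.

3,1,0

step 1: discover 3; path=3; order=3
step 2: discover 1; path=3>1; order=3,1
step 3: discover 0; path=3>1>0; order=3,1,0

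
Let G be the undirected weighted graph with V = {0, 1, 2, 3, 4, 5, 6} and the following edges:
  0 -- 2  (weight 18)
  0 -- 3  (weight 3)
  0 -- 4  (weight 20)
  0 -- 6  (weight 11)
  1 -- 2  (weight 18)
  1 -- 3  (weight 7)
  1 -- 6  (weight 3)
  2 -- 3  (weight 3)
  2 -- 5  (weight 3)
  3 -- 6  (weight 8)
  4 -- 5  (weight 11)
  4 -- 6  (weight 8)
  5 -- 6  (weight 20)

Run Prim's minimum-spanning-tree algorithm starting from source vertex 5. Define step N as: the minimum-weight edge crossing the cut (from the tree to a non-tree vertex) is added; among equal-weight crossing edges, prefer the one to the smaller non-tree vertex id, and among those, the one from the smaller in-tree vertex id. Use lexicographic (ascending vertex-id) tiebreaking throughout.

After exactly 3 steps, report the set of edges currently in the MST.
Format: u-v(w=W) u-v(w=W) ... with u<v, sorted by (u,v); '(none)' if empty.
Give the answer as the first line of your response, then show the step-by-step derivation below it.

0-3(w=3) 2-3(w=3) 2-5(w=3)

step 1: add edge 2-5 (w=3); MST = {2-5(w=3)}
step 2: add edge 2-3 (w=3); MST = {2-3(w=3) 2-5(w=3)}
step 3: add edge 0-3 (w=3); MST = {0-3(w=3) 2-3(w=3) 2-5(w=3)}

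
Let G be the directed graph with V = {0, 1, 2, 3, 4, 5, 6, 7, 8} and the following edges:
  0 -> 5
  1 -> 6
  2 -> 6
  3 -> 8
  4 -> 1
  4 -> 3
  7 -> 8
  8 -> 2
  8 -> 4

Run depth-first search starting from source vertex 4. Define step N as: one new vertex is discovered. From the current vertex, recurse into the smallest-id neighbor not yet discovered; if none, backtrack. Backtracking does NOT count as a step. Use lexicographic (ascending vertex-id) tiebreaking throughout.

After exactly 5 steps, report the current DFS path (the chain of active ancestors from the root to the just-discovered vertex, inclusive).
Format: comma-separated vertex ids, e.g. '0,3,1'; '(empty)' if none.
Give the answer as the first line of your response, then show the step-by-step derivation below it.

4,3,8

step 1: discover 4; path=4; order=4
step 2: discover 1; path=4>1; order=4,1
step 3: discover 6; path=4>1>6; order=4,1,6
step 4: discover 3; path=4>3; order=4,1,6,3
step 5: discover 8; path=4>3>8; order=4,1,6,3,8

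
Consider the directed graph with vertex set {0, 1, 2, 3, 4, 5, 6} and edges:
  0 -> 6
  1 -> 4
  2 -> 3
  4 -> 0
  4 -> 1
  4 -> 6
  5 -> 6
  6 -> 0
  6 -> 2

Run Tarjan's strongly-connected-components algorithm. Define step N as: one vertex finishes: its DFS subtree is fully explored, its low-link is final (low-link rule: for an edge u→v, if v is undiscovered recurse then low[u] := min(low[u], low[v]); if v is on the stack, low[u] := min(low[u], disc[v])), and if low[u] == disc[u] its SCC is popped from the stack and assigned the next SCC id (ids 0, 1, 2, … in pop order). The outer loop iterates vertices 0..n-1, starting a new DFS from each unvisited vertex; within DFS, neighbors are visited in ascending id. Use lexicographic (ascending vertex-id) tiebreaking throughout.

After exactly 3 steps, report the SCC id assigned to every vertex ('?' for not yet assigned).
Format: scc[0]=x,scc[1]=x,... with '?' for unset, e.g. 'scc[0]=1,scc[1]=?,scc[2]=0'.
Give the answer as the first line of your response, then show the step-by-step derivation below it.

scc[0]=?,scc[1]=?,scc[2]=1,scc[3]=0,scc[4]=?,scc[5]=?,scc[6]=?

step 1: low=(low[0]=0,low[1]=?,low[2]=2,low[3]=3,low[4]=?,low[5]=?,low[6]=0); scc=(scc[0]=?,scc[1]=?,scc[2]=?,scc[3]=0,scc[4]=?,scc[5]=?,scc[6]=?)
step 2: low=(low[0]=0,low[1]=?,low[2]=2,low[3]=3,low[4]=?,low[5]=?,low[6]=0); scc=(scc[0]=?,scc[1]=?,scc[2]=1,scc[3]=0,scc[4]=?,scc[5]=?,scc[6]=?)
step 3: low=(low[0]=0,low[1]=?,low[2]=2,low[3]=3,low[4]=?,low[5]=?,low[6]=0); scc=(scc[0]=?,scc[1]=?,scc[2]=1,scc[3]=0,scc[4]=?,scc[5]=?,scc[6]=?)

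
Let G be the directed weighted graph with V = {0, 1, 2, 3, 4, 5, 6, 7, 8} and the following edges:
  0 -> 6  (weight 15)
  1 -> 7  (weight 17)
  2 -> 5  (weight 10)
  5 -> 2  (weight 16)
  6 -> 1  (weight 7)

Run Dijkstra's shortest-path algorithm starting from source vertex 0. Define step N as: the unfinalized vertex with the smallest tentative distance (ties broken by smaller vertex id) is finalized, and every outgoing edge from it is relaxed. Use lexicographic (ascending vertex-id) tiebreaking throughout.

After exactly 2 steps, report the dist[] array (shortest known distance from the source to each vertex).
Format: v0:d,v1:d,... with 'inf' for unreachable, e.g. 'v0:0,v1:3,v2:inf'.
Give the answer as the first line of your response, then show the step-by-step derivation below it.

v0:0,v1:22,v2:inf,v3:inf,v4:inf,v5:inf,v6:15,v7:inf,v8:inf

step 1: dist = v0:0,v1:inf,v2:inf,v3:inf,v4:inf,v5:inf,v6:15,v7:inf,v8:inf
step 2: dist = v0:0,v1:22,v2:inf,v3:inf,v4:inf,v5:inf,v6:15,v7:inf,v8:inf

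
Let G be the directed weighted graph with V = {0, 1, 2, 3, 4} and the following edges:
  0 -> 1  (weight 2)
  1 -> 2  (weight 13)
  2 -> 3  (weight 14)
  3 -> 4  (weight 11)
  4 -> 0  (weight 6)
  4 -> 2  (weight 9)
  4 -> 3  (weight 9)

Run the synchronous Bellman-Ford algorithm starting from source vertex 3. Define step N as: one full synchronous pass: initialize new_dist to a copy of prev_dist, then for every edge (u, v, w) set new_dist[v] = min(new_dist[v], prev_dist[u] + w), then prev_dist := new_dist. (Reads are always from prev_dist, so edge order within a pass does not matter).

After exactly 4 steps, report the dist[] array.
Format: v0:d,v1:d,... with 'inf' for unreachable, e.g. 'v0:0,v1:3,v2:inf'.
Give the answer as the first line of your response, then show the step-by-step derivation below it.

v0:17,v1:19,v2:20,v3:0,v4:11

step 1: dist = v0:inf,v1:inf,v2:inf,v3:0,v4:11
step 2: dist = v0:17,v1:inf,v2:20,v3:0,v4:11
step 3: dist = v0:17,v1:19,v2:20,v3:0,v4:11
step 4: dist = v0:17,v1:19,v2:20,v3:0,v4:11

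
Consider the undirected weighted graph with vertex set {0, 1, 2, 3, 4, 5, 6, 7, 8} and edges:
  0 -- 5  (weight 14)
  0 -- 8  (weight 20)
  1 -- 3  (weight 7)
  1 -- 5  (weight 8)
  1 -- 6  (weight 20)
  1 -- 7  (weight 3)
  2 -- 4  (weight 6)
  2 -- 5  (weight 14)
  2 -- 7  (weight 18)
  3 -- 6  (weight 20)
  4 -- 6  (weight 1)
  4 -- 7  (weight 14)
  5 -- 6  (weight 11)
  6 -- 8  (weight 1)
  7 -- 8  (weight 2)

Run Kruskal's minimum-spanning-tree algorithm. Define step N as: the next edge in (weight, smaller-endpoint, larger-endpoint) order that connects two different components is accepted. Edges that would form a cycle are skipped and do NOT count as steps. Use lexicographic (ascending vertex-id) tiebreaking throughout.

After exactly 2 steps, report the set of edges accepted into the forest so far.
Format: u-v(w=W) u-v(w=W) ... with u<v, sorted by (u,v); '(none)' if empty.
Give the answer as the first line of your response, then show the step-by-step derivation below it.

4-6(w=1) 6-8(w=1)

step 1: add edge 4-6 (w=1); MST = {4-6(w=1)}
step 2: add edge 6-8 (w=1); MST = {4-6(w=1) 6-8(w=1)}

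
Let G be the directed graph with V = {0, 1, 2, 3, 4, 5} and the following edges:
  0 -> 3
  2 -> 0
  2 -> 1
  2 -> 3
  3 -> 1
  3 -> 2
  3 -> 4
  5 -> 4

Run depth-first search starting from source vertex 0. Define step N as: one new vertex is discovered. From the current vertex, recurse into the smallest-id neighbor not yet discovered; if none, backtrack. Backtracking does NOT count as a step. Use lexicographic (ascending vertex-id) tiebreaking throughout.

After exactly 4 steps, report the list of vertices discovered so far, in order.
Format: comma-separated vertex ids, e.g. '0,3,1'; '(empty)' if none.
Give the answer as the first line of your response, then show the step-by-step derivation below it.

0,3,1,2

step 1: discover 0; path=0; order=0
step 2: discover 3; path=0>3; order=0,3
step 3: discover 1; path=0>3>1; order=0,3,1
step 4: discover 2; path=0>3>2; order=0,3,1,2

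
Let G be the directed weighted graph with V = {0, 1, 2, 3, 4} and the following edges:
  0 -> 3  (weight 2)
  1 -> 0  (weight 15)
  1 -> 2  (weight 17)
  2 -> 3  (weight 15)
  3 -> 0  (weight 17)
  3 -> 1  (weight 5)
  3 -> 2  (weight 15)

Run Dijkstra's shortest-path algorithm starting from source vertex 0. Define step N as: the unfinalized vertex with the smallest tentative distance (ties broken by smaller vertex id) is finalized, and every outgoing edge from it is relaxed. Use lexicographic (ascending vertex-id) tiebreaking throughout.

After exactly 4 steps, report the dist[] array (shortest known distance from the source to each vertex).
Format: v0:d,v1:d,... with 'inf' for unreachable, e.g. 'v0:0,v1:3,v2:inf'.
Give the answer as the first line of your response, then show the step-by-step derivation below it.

v0:0,v1:7,v2:17,v3:2,v4:inf

step 1: dist = v0:0,v1:inf,v2:inf,v3:2,v4:inf
step 2: dist = v0:0,v1:7,v2:17,v3:2,v4:inf
step 3: dist = v0:0,v1:7,v2:17,v3:2,v4:inf
step 4: dist = v0:0,v1:7,v2:17,v3:2,v4:inf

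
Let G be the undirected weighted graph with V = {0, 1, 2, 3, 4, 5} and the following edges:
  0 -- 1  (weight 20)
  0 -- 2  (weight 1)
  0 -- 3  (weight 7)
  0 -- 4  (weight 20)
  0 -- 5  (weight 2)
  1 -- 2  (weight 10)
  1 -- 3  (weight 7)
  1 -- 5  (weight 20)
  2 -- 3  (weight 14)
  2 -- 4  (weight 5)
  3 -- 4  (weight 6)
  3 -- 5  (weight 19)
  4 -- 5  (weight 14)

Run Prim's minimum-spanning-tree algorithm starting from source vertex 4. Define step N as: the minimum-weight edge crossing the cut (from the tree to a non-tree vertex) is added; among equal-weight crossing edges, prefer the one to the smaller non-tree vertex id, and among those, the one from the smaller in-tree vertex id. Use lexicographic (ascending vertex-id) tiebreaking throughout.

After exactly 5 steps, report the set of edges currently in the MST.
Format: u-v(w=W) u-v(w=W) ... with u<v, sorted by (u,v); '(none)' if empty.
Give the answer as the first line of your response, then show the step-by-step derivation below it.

0-2(w=1) 0-5(w=2) 1-3(w=7) 2-4(w=5) 3-4(w=6)

step 1: add edge 2-4 (w=5); MST = {2-4(w=5)}
step 2: add edge 0-2 (w=1); MST = {0-2(w=1) 2-4(w=5)}
step 3: add edge 0-5 (w=2); MST = {0-2(w=1) 0-5(w=2) 2-4(w=5)}
step 4: add edge 3-4 (w=6); MST = {0-2(w=1) 0-5(w=2) 2-4(w=5) 3-4(w=6)}
step 5: add edge 1-3 (w=7); MST = {0-2(w=1) 0-5(w=2) 1-3(w=7) 2-4(w=5) 3-4(w=6)}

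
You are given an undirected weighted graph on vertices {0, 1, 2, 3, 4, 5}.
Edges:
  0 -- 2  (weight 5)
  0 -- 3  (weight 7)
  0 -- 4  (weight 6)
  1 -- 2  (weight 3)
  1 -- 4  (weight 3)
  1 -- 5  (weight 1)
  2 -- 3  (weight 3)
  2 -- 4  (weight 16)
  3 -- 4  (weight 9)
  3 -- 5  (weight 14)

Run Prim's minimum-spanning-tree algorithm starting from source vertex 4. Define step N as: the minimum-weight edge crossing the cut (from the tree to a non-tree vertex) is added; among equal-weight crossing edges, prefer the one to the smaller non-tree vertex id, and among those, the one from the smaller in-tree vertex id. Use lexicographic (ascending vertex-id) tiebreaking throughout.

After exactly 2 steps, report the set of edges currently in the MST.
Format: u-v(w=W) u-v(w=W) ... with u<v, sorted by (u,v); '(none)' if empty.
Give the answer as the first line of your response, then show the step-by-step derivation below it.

1-4(w=3) 1-5(w=1)

step 1: add edge 1-4 (w=3); MST = {1-4(w=3)}
step 2: add edge 1-5 (w=1); MST = {1-4(w=3) 1-5(w=1)}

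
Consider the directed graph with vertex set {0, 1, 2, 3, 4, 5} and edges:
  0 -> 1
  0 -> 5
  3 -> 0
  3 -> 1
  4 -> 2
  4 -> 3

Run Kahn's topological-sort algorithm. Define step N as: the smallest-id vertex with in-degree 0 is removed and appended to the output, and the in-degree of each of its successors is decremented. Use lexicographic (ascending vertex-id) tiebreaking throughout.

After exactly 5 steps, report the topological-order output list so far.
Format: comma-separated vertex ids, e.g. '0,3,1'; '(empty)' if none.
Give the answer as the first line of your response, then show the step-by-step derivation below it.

4,2,3,0,1

step 1: output 4; order=[4]; indeg=(1,2,0,0,0,1)
step 2: output 2; order=[4,2]; indeg=(1,2,0,0,0,1)
step 3: output 3; order=[4,2,3]; indeg=(0,1,0,0,0,1)
step 4: output 0; order=[4,2,3,0]; indeg=(0,0,0,0,0,0)
step 5: output 1; order=[4,2,3,0,1]; indeg=(0,0,0,0,0,0)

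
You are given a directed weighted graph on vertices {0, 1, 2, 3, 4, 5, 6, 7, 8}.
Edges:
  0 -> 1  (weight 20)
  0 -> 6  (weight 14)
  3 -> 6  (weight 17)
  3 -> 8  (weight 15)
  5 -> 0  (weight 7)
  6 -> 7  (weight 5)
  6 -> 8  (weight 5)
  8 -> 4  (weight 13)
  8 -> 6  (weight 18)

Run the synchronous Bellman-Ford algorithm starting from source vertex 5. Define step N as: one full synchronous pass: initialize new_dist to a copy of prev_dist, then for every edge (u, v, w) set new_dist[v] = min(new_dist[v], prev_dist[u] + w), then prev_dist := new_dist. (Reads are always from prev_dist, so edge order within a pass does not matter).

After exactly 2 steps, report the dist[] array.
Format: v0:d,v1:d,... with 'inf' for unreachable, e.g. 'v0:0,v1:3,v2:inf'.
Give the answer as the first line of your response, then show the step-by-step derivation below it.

v0:7,v1:27,v2:inf,v3:inf,v4:inf,v5:0,v6:21,v7:inf,v8:inf

step 1: dist = v0:7,v1:inf,v2:inf,v3:inf,v4:inf,v5:0,v6:inf,v7:inf,v8:inf
step 2: dist = v0:7,v1:27,v2:inf,v3:inf,v4:inf,v5:0,v6:21,v7:inf,v8:inf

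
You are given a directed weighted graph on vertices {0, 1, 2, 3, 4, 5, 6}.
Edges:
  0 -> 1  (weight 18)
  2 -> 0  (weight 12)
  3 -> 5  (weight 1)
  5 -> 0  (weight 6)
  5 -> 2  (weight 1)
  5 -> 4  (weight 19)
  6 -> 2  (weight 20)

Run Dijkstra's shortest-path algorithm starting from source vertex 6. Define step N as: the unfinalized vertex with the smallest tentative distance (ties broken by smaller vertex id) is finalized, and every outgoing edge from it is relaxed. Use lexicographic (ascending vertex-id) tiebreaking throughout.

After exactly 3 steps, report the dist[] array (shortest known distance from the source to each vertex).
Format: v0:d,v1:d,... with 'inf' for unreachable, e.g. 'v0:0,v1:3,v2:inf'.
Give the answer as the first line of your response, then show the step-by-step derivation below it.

v0:32,v1:50,v2:20,v3:inf,v4:inf,v5:inf,v6:0

step 1: dist = v0:inf,v1:inf,v2:20,v3:inf,v4:inf,v5:inf,v6:0
step 2: dist = v0:32,v1:inf,v2:20,v3:inf,v4:inf,v5:inf,v6:0
step 3: dist = v0:32,v1:50,v2:20,v3:inf,v4:inf,v5:inf,v6:0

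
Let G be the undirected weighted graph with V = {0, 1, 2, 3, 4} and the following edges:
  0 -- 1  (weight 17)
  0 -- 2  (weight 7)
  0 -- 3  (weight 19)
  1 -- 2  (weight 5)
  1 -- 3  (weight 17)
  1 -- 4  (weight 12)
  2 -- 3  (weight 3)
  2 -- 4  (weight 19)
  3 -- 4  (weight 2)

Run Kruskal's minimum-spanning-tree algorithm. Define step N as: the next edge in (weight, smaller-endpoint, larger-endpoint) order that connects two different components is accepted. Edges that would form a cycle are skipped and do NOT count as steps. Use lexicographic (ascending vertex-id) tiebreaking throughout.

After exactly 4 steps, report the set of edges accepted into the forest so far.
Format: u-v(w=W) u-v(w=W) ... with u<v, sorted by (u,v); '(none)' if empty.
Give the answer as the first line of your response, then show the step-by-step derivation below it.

0-2(w=7) 1-2(w=5) 2-3(w=3) 3-4(w=2)

step 1: add edge 3-4 (w=2); MST = {3-4(w=2)}
step 2: add edge 2-3 (w=3); MST = {2-3(w=3) 3-4(w=2)}
step 3: add edge 1-2 (w=5); MST = {1-2(w=5) 2-3(w=3) 3-4(w=2)}
step 4: add edge 0-2 (w=7); MST = {0-2(w=7) 1-2(w=5) 2-3(w=3) 3-4(w=2)}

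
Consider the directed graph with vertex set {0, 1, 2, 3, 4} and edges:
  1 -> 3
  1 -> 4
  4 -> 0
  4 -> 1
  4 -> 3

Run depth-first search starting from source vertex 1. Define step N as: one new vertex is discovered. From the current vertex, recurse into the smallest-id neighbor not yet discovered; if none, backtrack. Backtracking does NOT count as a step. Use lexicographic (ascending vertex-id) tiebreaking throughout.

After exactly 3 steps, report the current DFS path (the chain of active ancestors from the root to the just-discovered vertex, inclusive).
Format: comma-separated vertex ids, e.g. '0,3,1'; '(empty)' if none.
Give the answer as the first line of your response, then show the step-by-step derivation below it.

1,4

step 1: discover 1; path=1; order=1
step 2: discover 3; path=1>3; order=1,3
step 3: discover 4; path=1>4; order=1,3,4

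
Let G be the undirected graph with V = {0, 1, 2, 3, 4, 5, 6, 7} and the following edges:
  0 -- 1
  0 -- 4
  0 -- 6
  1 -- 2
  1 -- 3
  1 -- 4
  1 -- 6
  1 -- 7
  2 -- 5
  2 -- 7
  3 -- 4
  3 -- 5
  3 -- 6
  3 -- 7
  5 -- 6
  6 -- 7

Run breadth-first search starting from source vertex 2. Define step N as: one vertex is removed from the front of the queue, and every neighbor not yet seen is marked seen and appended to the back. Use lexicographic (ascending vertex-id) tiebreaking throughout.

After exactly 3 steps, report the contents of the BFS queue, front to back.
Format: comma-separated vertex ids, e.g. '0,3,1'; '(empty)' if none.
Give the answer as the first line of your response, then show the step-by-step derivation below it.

7,0,3,4,6

step 1: dequeue 2; queue=[1,5,7]; order=2
step 2: dequeue 1; queue=[5,7,0,3,4,6]; order=2,1
step 3: dequeue 5; queue=[7,0,3,4,6]; order=2,1,5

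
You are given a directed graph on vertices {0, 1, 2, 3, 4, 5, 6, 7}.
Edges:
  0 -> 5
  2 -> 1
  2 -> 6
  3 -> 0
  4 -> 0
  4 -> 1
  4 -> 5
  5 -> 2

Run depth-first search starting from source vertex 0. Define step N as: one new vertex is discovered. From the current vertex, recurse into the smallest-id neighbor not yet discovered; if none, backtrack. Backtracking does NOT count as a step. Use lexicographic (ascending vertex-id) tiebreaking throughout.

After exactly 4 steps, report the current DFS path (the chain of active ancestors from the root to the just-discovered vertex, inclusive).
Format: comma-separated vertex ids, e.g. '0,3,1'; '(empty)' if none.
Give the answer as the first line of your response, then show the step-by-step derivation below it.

0,5,2,1

step 1: discover 0; path=0; order=0
step 2: discover 5; path=0>5; order=0,5
step 3: discover 2; path=0>5>2; order=0,5,2
step 4: discover 1; path=0>5>2>1; order=0,5,2,1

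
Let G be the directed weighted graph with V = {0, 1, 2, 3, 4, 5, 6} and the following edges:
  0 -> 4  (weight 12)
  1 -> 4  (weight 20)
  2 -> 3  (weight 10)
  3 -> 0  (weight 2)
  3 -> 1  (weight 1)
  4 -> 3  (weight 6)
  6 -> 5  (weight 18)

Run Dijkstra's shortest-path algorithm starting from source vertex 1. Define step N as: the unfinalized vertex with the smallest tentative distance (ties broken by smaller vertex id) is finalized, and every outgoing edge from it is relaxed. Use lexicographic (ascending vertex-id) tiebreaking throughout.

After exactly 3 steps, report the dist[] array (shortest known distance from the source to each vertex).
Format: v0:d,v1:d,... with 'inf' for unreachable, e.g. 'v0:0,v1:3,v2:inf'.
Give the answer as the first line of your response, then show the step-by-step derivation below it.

v0:28,v1:0,v2:inf,v3:26,v4:20,v5:inf,v6:inf

step 1: dist = v0:inf,v1:0,v2:inf,v3:inf,v4:20,v5:inf,v6:inf
step 2: dist = v0:inf,v1:0,v2:inf,v3:26,v4:20,v5:inf,v6:inf
step 3: dist = v0:28,v1:0,v2:inf,v3:26,v4:20,v5:inf,v6:inf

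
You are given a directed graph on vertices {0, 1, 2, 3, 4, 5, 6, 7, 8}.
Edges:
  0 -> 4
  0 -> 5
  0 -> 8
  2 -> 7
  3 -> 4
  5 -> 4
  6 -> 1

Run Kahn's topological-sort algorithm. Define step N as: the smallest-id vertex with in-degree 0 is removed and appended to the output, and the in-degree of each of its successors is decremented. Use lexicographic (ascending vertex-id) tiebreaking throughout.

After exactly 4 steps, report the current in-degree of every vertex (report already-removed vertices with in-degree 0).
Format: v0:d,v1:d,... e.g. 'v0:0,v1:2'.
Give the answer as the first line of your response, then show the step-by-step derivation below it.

v0:0,v1:1,v2:0,v3:0,v4:0,v5:0,v6:0,v7:0,v8:0

step 1: output 0; order=[0]; indeg=(0,1,0,0,2,0,0,1,0)
step 2: output 2; order=[0,2]; indeg=(0,1,0,0,2,0,0,0,0)
step 3: output 3; order=[0,2,3]; indeg=(0,1,0,0,1,0,0,0,0)
step 4: output 5; order=[0,2,3,5]; indeg=(0,1,0,0,0,0,0,0,0)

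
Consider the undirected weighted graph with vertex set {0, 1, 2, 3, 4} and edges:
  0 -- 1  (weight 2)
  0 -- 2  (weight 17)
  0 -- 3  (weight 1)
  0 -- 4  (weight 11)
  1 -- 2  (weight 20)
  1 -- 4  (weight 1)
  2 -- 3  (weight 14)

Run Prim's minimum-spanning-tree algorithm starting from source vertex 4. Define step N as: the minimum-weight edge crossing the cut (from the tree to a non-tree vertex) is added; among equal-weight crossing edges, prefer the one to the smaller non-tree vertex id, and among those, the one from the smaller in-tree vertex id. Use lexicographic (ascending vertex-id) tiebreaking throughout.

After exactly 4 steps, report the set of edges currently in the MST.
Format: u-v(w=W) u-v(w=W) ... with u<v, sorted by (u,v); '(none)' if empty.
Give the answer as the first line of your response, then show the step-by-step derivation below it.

0-1(w=2) 0-3(w=1) 1-4(w=1) 2-3(w=14)

step 1: add edge 1-4 (w=1); MST = {1-4(w=1)}
step 2: add edge 0-1 (w=2); MST = {0-1(w=2) 1-4(w=1)}
step 3: add edge 0-3 (w=1); MST = {0-1(w=2) 0-3(w=1) 1-4(w=1)}
step 4: add edge 2-3 (w=14); MST = {0-1(w=2) 0-3(w=1) 1-4(w=1) 2-3(w=14)}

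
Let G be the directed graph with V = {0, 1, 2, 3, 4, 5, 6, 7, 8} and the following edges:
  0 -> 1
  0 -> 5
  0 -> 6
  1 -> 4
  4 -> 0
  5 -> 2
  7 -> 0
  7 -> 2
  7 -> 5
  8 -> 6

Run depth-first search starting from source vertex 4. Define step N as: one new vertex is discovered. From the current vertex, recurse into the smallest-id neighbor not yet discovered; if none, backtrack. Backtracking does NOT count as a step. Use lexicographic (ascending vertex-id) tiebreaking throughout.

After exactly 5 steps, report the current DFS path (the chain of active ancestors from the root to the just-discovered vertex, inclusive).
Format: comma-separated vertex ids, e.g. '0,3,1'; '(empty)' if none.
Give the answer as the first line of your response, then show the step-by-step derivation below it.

4,0,5,2

step 1: discover 4; path=4; order=4
step 2: discover 0; path=4>0; order=4,0
step 3: discover 1; path=4>0>1; order=4,0,1
step 4: discover 5; path=4>0>5; order=4,0,1,5
step 5: discover 2; path=4>0>5>2; order=4,0,1,5,2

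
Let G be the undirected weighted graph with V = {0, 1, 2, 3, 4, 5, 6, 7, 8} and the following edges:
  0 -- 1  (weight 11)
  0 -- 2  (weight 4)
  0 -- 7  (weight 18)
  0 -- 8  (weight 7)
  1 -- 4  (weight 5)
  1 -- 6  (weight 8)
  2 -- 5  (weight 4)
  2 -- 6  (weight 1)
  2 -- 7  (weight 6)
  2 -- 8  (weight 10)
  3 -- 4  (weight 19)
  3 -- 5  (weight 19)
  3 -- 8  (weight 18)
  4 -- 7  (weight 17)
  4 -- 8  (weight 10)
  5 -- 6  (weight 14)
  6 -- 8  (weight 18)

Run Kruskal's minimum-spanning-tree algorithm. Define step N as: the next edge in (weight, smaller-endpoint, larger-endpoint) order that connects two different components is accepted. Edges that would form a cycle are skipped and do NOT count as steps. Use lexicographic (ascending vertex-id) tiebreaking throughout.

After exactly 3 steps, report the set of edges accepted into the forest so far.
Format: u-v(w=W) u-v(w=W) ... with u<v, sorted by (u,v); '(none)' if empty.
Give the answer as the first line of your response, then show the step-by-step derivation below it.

0-2(w=4) 2-5(w=4) 2-6(w=1)

step 1: add edge 2-6 (w=1); MST = {2-6(w=1)}
step 2: add edge 0-2 (w=4); MST = {0-2(w=4) 2-6(w=1)}
step 3: add edge 2-5 (w=4); MST = {0-2(w=4) 2-5(w=4) 2-6(w=1)}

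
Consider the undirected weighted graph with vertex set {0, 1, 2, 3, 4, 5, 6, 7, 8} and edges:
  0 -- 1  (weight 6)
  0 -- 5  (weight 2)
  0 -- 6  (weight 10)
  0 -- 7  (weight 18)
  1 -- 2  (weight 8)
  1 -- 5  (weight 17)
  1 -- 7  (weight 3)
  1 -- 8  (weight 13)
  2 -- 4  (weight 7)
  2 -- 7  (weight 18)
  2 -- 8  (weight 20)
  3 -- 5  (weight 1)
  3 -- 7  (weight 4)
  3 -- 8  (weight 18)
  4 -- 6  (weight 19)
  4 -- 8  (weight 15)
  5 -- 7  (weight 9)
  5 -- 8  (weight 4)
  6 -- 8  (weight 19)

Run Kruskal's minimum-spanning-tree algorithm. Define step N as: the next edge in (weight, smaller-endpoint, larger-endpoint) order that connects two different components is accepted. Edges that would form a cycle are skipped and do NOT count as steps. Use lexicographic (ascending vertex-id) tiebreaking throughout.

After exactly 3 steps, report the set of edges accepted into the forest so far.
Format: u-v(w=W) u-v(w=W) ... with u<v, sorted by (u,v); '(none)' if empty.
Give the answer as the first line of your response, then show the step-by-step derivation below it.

0-5(w=2) 1-7(w=3) 3-5(w=1)

step 1: add edge 3-5 (w=1); MST = {3-5(w=1)}
step 2: add edge 0-5 (w=2); MST = {0-5(w=2) 3-5(w=1)}
step 3: add edge 1-7 (w=3); MST = {0-5(w=2) 1-7(w=3) 3-5(w=1)}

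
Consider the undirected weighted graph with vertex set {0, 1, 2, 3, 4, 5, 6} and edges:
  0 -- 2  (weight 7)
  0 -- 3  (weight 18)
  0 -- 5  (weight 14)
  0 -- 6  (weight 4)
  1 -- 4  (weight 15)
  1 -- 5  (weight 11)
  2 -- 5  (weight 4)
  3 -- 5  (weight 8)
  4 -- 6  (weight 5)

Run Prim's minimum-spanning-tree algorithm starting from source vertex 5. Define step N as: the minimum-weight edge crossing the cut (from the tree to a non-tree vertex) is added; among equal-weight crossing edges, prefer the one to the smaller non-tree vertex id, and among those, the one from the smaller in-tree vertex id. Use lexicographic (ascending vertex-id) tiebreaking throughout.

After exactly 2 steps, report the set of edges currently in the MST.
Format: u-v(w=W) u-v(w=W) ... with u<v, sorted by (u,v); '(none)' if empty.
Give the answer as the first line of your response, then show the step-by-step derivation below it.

0-2(w=7) 2-5(w=4)

step 1: add edge 2-5 (w=4); MST = {2-5(w=4)}
step 2: add edge 0-2 (w=7); MST = {0-2(w=7) 2-5(w=4)}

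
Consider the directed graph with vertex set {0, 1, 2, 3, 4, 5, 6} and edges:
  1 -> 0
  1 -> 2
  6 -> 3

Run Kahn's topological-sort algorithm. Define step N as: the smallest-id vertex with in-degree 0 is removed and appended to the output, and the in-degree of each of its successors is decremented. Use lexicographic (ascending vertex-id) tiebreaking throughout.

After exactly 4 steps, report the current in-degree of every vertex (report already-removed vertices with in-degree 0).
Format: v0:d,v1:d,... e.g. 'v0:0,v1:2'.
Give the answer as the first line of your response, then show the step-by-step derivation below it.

v0:0,v1:0,v2:0,v3:1,v4:0,v5:0,v6:0

step 1: output 1; order=[1]; indeg=(0,0,0,1,0,0,0)
step 2: output 0; order=[1,0]; indeg=(0,0,0,1,0,0,0)
step 3: output 2; order=[1,0,2]; indeg=(0,0,0,1,0,0,0)
step 4: output 4; order=[1,0,2,4]; indeg=(0,0,0,1,0,0,0)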